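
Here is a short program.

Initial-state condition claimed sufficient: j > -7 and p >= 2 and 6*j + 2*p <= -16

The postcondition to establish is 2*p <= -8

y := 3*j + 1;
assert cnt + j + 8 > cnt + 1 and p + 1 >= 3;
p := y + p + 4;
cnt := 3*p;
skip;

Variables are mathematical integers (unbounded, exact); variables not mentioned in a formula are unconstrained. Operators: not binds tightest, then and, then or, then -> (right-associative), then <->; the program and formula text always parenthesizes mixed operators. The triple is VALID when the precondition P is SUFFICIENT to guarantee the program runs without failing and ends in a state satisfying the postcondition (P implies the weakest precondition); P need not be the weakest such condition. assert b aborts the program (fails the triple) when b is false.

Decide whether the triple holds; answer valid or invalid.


Working backward. After the program, 2*p <= -8 must hold.
Before skip: 2*p <= -8
Before cnt := 3*p: 2*p <= -8
Before p := y + p + 4: 2*p + 2*y <= -16
Before assert cnt + j + 8 > cnt + 1 and p + 1 >= 3: j > -7 and p >= 2 and 2*p + 2*y <= -16
Before y := 3*j + 1: j > -7 and p >= 2 and 6*j + 2*p <= -18
The weakest precondition is j > -7 and p >= 2 and 6*j + 2*p <= -18.
Check whether j > -7 and p >= 2 and 6*j + 2*p <= -16 implies it.
Countermodel: at the initial state j = -4, p = 4, the precondition holds but the weakest precondition fails.
Answer: invalid


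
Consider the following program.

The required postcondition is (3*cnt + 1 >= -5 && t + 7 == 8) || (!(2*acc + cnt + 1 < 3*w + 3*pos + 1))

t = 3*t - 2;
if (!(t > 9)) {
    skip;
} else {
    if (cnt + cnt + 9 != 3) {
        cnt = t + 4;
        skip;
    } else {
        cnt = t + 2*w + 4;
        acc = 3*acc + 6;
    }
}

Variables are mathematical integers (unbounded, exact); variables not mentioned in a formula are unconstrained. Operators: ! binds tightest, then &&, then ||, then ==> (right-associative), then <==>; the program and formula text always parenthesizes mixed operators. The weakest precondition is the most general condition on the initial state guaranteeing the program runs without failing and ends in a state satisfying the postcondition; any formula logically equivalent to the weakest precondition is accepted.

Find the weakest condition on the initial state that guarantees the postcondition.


Working backward. After the program, the postcondition (3*cnt + 1 >= -5 && t + 7 == 8) || (!(2*acc + cnt + 1 < 3*w + 3*pos + 1)) must hold; in canonical form it is (3*cnt >= -6 && t == 1) || (!(2*acc + cnt < 3*pos + 3*w)).
Then branch requires (3*cnt >= -6 && t == 1) || (!(2*acc + cnt < 3*pos + 3*w)); else branch requires (2*cnt != -6 ==> ((3*t >= -18 && t == 1) || (!(2*acc + t < 3*pos + 3*w - 4)))) && ((!(2*cnt != -6)) ==> ((3*t + 6*w >= -18 && t == 1) || (!(6*acc + t < 3*pos + w - 16)))).
Before the if: ((!(t > 9)) ==> ((3*cnt >= -6 && t == 1) || (!(2*acc + cnt < 3*pos + 3*w)))) && (t > 9 ==> ((2*cnt != -6 ==> ((3*t >= -18 && t == 1) || (!(2*acc + t < 3*pos + 3*w - 4)))) && ((!(2*cnt != -6)) ==> ((3*t + 6*w >= -18 && t == 1) || (!(6*acc + t < 3*pos + w - 16))))))
Before t := 3*t - 2: ((!(3*t > 11)) ==> ((3*cnt >= -6 && 3*t == 3) || (!(2*acc + cnt < 3*pos + 3*w)))) && (3*t > 11 ==> ((2*cnt != -6 ==> ((9*t >= -12 && 3*t == 3) || (!(2*acc + 3*t < 3*pos + 3*w - 2)))) && ((!(2*cnt != -6)) ==> ((9*t + 6*w >= -12 && 3*t == 3) || (!(6*acc + 3*t < 3*pos + w - 14))))))
Answer: WP = ((!(3*t > 11)) ==> ((3*cnt >= -6 && 3*t == 3) || (!(2*acc + cnt < 3*pos + 3*w)))) && (3*t > 11 ==> ((2*cnt != -6 ==> ((9*t >= -12 && 3*t == 3) || (!(2*acc + 3*t < 3*pos + 3*w - 2)))) && ((!(2*cnt != -6)) ==> ((9*t + 6*w >= -12 && 3*t == 3) || (!(6*acc + 3*t < 3*pos + w - 14))))))


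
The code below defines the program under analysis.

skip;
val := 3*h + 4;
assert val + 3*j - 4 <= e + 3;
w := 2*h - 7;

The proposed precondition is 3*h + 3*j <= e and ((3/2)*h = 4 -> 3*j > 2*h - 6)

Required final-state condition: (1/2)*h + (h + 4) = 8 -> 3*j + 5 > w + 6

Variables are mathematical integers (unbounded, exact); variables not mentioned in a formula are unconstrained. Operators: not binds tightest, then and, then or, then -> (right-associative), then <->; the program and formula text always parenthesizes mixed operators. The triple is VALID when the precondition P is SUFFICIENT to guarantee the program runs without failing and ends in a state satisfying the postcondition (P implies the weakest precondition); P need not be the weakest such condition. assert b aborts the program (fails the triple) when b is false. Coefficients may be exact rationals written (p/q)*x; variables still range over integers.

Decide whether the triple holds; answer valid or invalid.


Working backward. After the program, the postcondition (1/2)*h + (h + 4) = 8 -> 3*j + 5 > w + 6 must hold; in canonical form it is (3/2)*h = 4 -> 3*j > w + 1.
Before w := 2*h - 7: (3/2)*h = 4 -> 3*j > 2*h - 6
Before assert val + 3*j - 4 <= e + 3: 3*j + val <= e + 7 and ((3/2)*h = 4 -> 3*j > 2*h - 6)
Before val := 3*h + 4: 3*h + 3*j <= e + 3 and ((3/2)*h = 4 -> 3*j > 2*h - 6)
Before skip: 3*h + 3*j <= e + 3 and ((3/2)*h = 4 -> 3*j > 2*h - 6)
The weakest precondition is 3*h + 3*j <= e + 3 and ((3/2)*h = 4 -> 3*j > 2*h - 6).
Check whether 3*h + 3*j <= e and ((3/2)*h = 4 -> 3*j > 2*h - 6) implies it.
Every state satisfying the precondition satisfies the weakest precondition: the implication holds.
Answer: valid


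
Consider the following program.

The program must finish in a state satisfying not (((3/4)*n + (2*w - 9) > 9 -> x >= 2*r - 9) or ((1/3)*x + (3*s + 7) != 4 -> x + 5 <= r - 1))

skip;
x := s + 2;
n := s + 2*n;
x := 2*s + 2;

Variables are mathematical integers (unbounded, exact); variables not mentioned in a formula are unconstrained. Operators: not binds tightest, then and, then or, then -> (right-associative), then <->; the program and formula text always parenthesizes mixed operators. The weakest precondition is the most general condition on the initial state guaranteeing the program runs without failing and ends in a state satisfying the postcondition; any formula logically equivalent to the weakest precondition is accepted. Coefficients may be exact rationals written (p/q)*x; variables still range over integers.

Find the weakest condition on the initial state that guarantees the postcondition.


Working backward. After the program, the postcondition not (((3/4)*n + (2*w - 9) > 9 -> x >= 2*r - 9) or ((1/3)*x + (3*s + 7) != 4 -> x + 5 <= r - 1)) must hold; in canonical form it is not (((3/4)*n + 2*w > 18 -> x >= 2*r - 9) or (3*s + (1/3)*x != -3 -> x <= r - 6)).
Before x := 2*s + 2: not (((3/4)*n + 2*w > 18 -> 2*s >= 2*r - 11) or ((11/3)*s != -11/3 -> 2*s <= r - 8))
Before n := s + 2*n: not (((3/2)*n + (3/4)*s + 2*w > 18 -> 2*s >= 2*r - 11) or ((11/3)*s != -11/3 -> 2*s <= r - 8))
Before x := s + 2: not (((3/2)*n + (3/4)*s + 2*w > 18 -> 2*s >= 2*r - 11) or ((11/3)*s != -11/3 -> 2*s <= r - 8))
Before skip: not (((3/2)*n + (3/4)*s + 2*w > 18 -> 2*s >= 2*r - 11) or ((11/3)*s != -11/3 -> 2*s <= r - 8))
Answer: WP = not (((3/2)*n + (3/4)*s + 2*w > 18 -> 2*s >= 2*r - 11) or ((11/3)*s != -11/3 -> 2*s <= r - 8))


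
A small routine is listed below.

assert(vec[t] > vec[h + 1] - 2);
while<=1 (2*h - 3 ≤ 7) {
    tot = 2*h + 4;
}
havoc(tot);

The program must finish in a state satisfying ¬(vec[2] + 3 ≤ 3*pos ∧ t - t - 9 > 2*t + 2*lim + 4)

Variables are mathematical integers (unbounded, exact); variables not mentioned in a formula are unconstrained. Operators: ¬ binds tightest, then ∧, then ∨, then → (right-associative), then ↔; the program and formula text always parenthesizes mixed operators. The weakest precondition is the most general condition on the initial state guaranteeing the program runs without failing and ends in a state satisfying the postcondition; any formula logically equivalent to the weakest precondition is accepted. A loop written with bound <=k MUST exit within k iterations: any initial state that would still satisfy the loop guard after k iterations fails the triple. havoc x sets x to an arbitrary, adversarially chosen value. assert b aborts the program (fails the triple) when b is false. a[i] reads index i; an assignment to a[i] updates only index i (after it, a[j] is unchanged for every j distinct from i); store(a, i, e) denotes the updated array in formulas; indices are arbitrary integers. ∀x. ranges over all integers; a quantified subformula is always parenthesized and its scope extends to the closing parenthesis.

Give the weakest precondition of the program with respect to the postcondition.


Working backward. After the program, the postcondition ¬(vec[2] + 3 ≤ 3*pos ∧ t - t - 9 > 2*t + 2*lim + 4) must hold; in canonical form it is ¬(vec[2] ≤ 3*pos - 3 ∧ 2*lim + 2*t < -13).
Before havoc tot: ¬(vec[2] ≤ 3*pos - 3 ∧ 2*lim + 2*t < -13)
Before the loop (bound <=1), unroll the exhaustion recursion (WP_0 = exit-now case; WP_j = one more guarded iteration, up to j = 1):
  WP_0: (¬(2*h ≤ 10)) ∧ (¬(vec[2] ≤ 3*pos - 3 ∧ 2*lim + 2*t < -13))
  WP_1: (2*h ≤ 10 → ((¬(2*h ≤ 10)) ∧ (¬(vec[2] ≤ 3*pos - 3 ∧ 2*lim + 2*t < -13)))) ∧ ((¬(2*h ≤ 10)) → (¬(vec[2] ≤ 3*pos - 3 ∧ 2*lim + 2*t < -13)))
So before the loop: (2*h ≤ 10 → ((¬(2*h ≤ 10)) ∧ (¬(vec[2] ≤ 3*pos - 3 ∧ 2*lim + 2*t < -13)))) ∧ ((¬(2*h ≤ 10)) → (¬(vec[2] ≤ 3*pos - 3 ∧ 2*lim + 2*t < -13)))
Before assert vec[t] > vec[h + 1] - 2: vec[t] > vec[h + 1] - 2 ∧ (2*h ≤ 10 → ((¬(2*h ≤ 10)) ∧ (¬(vec[2] ≤ 3*pos - 3 ∧ 2*lim + 2*t < -13)))) ∧ ((¬(2*h ≤ 10)) → (¬(vec[2] ≤ 3*pos - 3 ∧ 2*lim + 2*t < -13)))
Answer: WP = vec[t] > vec[h + 1] - 2 ∧ (2*h ≤ 10 → ((¬(2*h ≤ 10)) ∧ (¬(vec[2] ≤ 3*pos - 3 ∧ 2*lim + 2*t < -13)))) ∧ ((¬(2*h ≤ 10)) → (¬(vec[2] ≤ 3*pos - 3 ∧ 2*lim + 2*t < -13)))


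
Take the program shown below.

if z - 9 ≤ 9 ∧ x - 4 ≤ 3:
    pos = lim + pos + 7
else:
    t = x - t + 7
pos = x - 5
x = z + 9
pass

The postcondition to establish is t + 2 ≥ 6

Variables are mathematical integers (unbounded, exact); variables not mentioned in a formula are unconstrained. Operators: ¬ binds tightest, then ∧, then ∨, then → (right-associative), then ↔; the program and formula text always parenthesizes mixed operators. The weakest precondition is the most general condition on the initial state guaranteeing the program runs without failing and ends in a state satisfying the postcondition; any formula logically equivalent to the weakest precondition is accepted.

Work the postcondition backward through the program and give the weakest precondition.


Working backward. After the program, the postcondition t + 2 ≥ 6 must hold; in canonical form it is t ≥ 4.
Before skip: t ≥ 4
Before x := z + 9: t ≥ 4
Before pos := x - 5: t ≥ 4
Then branch requires t ≥ 4; else branch requires x ≥ t - 3.
Before the if: ((z ≤ 18 ∧ x ≤ 7) → t ≥ 4) ∧ ((¬(z ≤ 18 ∧ x ≤ 7)) → x ≥ t - 3)
Answer: WP = ((z ≤ 18 ∧ x ≤ 7) → t ≥ 4) ∧ ((¬(z ≤ 18 ∧ x ≤ 7)) → x ≥ t - 3)


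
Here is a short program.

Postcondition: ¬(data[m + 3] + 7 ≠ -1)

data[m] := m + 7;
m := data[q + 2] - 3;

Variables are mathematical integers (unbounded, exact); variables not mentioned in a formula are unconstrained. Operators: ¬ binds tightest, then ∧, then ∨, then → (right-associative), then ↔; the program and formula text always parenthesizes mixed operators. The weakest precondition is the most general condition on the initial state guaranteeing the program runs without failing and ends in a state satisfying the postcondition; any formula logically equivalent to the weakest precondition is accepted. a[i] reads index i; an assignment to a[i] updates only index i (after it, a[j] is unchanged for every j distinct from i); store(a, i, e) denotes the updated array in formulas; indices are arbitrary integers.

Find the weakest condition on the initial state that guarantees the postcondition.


Working backward. After the program, the postcondition ¬(data[m + 3] + 7 ≠ -1) must hold; in canonical form it is ¬(data[m + 3] ≠ -8).
Before m := data[q + 2] - 3: ¬(data[data[q + 2]] ≠ -8)
Before data[m] := m + 7: ¬(store(data, m, m + 7)[store(data, m, m + 7)[q + 2]] ≠ -8)
Answer: WP = ¬(store(data, m, m + 7)[store(data, m, m + 7)[q + 2]] ≠ -8)


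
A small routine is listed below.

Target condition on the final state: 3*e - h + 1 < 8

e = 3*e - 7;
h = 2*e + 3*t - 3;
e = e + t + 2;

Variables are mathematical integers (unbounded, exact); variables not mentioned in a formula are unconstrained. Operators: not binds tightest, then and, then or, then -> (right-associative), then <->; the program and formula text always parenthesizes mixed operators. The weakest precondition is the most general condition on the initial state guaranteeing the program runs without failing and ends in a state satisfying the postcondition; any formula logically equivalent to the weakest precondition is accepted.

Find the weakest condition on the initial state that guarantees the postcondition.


Working backward. After the program, the postcondition 3*e - h + 1 < 8 must hold; in canonical form it is 3*e < h + 7.
Before e := e + t + 2: 3*e + 3*t < h + 1
Before h := 2*e + 3*t - 3: e < -2
Before e := 3*e - 7: 3*e < 5
Answer: WP = 3*e < 5


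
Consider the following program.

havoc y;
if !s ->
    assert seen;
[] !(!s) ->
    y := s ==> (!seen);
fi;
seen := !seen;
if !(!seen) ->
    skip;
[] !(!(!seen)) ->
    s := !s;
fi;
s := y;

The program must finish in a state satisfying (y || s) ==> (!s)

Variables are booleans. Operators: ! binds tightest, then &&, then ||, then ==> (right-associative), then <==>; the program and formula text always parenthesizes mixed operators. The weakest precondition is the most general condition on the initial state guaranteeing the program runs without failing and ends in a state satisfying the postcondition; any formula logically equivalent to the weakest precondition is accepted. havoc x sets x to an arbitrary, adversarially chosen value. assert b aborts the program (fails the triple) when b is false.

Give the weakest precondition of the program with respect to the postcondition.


Working backward. After the program, (y || s) ==> (!s) must hold.
Before s := y: y ==> (!y)
Then branch requires y ==> (!y); else branch requires y ==> (!y).
Before the if: (seen ==> (y ==> (!y))) && ((!seen) ==> (y ==> (!y)))
Before seen := !seen: ((!seen) ==> (y ==> (!y))) && (seen ==> (y ==> (!y)))
Then branch requires seen && ((!seen) ==> (y ==> (!y))) && (seen ==> (y ==> (!y))); else branch requires ((!seen) ==> ((s ==> (!seen)) ==> (!(s ==> (!seen))))) && (seen ==> ((s ==> (!seen)) ==> (!(s ==> (!seen))))).
Before the if: ((!s) ==> (seen && ((!seen) ==> (y ==> (!y))) && (seen ==> (y ==> (!y))))) && (s ==> (((!seen) ==> ((s ==> (!seen)) ==> (!(s ==> (!seen))))) && (seen ==> ((s ==> (!seen)) ==> (!(s ==> (!seen)))))))
Before havoc y: s && (s ==> (((!seen) ==> ((s ==> (!seen)) ==> (!(s ==> (!seen))))) && (seen ==> ((s ==> (!seen)) ==> (!(s ==> (!seen))))))) && ((!s) ==> seen)
Answer: WP = s && (s ==> (((!seen) ==> ((s ==> (!seen)) ==> (!(s ==> (!seen))))) && (seen ==> ((s ==> (!seen)) ==> (!(s ==> (!seen))))))) && ((!s) ==> seen)


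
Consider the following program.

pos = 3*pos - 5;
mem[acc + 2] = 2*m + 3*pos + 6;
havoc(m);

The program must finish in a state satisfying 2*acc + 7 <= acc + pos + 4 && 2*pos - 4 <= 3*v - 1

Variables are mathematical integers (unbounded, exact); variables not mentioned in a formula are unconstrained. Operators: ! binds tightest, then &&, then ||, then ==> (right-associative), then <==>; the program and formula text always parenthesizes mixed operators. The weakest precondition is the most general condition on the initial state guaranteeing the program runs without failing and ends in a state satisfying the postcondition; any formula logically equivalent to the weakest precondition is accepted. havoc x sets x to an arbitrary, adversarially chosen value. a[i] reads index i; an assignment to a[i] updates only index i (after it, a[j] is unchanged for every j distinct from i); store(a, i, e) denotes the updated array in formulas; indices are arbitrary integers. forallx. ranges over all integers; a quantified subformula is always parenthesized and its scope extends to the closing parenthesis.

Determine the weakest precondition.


Working backward. After the program, the postcondition 2*acc + 7 <= acc + pos + 4 && 2*pos - 4 <= 3*v - 1 must hold; in canonical form it is acc <= pos - 3 && 2*pos <= 3*v + 3.
Before havoc m: acc <= pos - 3 && 2*pos <= 3*v + 3
Before mem[acc + 2] := 2*m + 3*pos + 6: acc <= pos - 3 && 2*pos <= 3*v + 3
Before pos := 3*pos - 5: acc <= 3*pos - 8 && 6*pos <= 3*v + 13
Answer: WP = acc <= 3*pos - 8 && 6*pos <= 3*v + 13


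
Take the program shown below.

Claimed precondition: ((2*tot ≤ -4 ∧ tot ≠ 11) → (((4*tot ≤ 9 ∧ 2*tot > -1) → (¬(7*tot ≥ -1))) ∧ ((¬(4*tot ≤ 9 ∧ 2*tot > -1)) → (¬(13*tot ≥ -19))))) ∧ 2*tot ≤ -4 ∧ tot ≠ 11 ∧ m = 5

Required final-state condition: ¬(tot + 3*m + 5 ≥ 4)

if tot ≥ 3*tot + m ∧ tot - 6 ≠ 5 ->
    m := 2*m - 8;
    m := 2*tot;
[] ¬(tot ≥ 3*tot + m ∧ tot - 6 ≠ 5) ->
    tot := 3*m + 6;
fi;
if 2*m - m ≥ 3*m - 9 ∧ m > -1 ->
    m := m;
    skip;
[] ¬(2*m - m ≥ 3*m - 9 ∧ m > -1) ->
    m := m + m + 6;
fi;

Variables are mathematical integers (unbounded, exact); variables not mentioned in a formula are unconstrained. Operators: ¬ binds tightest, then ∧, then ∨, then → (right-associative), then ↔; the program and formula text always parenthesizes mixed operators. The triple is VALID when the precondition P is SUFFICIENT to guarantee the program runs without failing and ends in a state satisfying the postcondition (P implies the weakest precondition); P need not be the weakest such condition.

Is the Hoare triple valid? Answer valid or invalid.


Working backward. After the program, the postcondition ¬(tot + 3*m + 5 ≥ 4) must hold; in canonical form it is ¬(3*m + tot ≥ -1).
Then branch requires ¬(3*m + tot ≥ -1); else branch requires ¬(6*m + tot ≥ -19).
Before the if: ((2*m ≤ 9 ∧ m > -1) → (¬(3*m + tot ≥ -1))) ∧ ((¬(2*m ≤ 9 ∧ m > -1)) → (¬(6*m + tot ≥ -19)))
Then branch requires ((4*tot ≤ 9 ∧ 2*tot > -1) → (¬(7*tot ≥ -1))) ∧ ((¬(4*tot ≤ 9 ∧ 2*tot > -1)) → (¬(13*tot ≥ -19))); else branch requires ((2*m ≤ 9 ∧ m > -1) → (¬(6*m ≥ -7))) ∧ ((¬(2*m ≤ 9 ∧ m > -1)) → (¬(9*m ≥ -25))).
Before the if: ((m + 2*tot ≤ 0 ∧ tot ≠ 11) → (((4*tot ≤ 9 ∧ 2*tot > -1) → (¬(7*tot ≥ -1))) ∧ ((¬(4*tot ≤ 9 ∧ 2*tot > -1)) → (¬(13*tot ≥ -19))))) ∧ ((¬(m + 2*tot ≤ 0 ∧ tot ≠ 11)) → (((2*m ≤ 9 ∧ m > -1) → (¬(6*m ≥ -7))) ∧ ((¬(2*m ≤ 9 ∧ m > -1)) → (¬(9*m ≥ -25)))))
The weakest precondition is ((m + 2*tot ≤ 0 ∧ tot ≠ 11) → (((4*tot ≤ 9 ∧ 2*tot > -1) → (¬(7*tot ≥ -1))) ∧ ((¬(4*tot ≤ 9 ∧ 2*tot > -1)) → (¬(13*tot ≥ -19))))) ∧ ((¬(m + 2*tot ≤ 0 ∧ tot ≠ 11)) → (((2*m ≤ 9 ∧ m > -1) → (¬(6*m ≥ -7))) ∧ ((¬(2*m ≤ 9 ∧ m > -1)) → (¬(9*m ≥ -25))))).
Check whether ((2*tot ≤ -4 ∧ tot ≠ 11) → (((4*tot ≤ 9 ∧ 2*tot > -1) → (¬(7*tot ≥ -1))) ∧ ((¬(4*tot ≤ 9 ∧ 2*tot > -1)) → (¬(13*tot ≥ -19))))) ∧ 2*tot ≤ -4 ∧ tot ≠ 11 ∧ m = 5 implies it.
Countermodel: at the initial state m = 5, tot = -2, the precondition holds but the weakest precondition fails.
Answer: invalid


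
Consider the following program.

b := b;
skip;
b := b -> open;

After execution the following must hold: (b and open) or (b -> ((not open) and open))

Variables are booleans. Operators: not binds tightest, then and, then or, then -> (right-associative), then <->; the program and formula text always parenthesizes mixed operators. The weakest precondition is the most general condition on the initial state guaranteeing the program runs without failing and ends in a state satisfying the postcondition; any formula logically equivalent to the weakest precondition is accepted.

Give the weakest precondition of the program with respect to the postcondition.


Working backward. After the program, the postcondition (b and open) or (b -> ((not open) and open)) must hold; in canonical form it is (b and open) or (not b).
Before b := b -> open: ((b -> open) and open) or (not (b -> open))
Before skip: ((b -> open) and open) or (not (b -> open))
Before b := b: ((b -> open) and open) or (not (b -> open))
Answer: WP = ((b -> open) and open) or (not (b -> open))


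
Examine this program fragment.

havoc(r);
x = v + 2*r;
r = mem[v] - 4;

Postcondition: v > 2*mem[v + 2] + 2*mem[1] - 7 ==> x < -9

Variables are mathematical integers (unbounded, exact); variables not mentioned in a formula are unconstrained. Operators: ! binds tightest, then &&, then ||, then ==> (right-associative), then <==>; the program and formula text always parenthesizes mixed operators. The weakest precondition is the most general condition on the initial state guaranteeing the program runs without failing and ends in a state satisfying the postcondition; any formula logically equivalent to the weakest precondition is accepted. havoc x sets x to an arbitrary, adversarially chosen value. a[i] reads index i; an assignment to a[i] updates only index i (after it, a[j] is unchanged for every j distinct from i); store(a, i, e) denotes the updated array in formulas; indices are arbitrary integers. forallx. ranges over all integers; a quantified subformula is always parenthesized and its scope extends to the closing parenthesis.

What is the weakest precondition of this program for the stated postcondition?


Working backward. After the program, v > 2*mem[v + 2] + 2*mem[1] - 7 ==> x < -9 must hold.
Before r := mem[v] - 4: v > 2*mem[v + 2] + 2*mem[1] - 7 ==> x < -9
Before x := v + 2*r: v > 2*mem[v + 2] + 2*mem[1] - 7 ==> 2*r + v < -9
Before havoc r: forall r_1. (v > 2*mem[v + 2] + 2*mem[1] - 7 ==> 2*r_1 + v < -9)
Answer: WP = forall r_1. (v > 2*mem[v + 2] + 2*mem[1] - 7 ==> 2*r_1 + v < -9)


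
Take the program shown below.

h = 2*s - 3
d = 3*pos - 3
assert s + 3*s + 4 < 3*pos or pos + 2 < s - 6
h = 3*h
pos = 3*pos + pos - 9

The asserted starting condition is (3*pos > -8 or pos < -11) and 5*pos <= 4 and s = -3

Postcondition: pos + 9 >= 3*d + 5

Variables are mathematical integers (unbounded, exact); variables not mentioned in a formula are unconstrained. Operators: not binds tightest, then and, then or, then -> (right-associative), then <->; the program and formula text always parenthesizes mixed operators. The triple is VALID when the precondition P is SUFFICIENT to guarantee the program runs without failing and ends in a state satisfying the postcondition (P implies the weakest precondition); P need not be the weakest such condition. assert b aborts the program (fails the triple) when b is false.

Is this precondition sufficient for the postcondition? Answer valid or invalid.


Working backward. After the program, the postcondition pos + 9 >= 3*d + 5 must hold; in canonical form it is pos >= 3*d - 4.
Before pos := 3*pos + pos - 9: 4*pos >= 3*d + 5
Before h := 3*h: 4*pos >= 3*d + 5
Before assert s + 3*s + 4 < 3*pos or pos + 2 < s - 6: (4*s < 3*pos - 4 or pos < s - 8) and 4*pos >= 3*d + 5
Before d := 3*pos - 3: (4*s < 3*pos - 4 or pos < s - 8) and 5*pos <= 4
Before h := 2*s - 3: (4*s < 3*pos - 4 or pos < s - 8) and 5*pos <= 4
The weakest precondition is (4*s < 3*pos - 4 or pos < s - 8) and 5*pos <= 4.
Check whether (3*pos > -8 or pos < -11) and 5*pos <= 4 and s = -3 implies it.
Every state satisfying the precondition satisfies the weakest precondition: the implication holds.
Answer: valid


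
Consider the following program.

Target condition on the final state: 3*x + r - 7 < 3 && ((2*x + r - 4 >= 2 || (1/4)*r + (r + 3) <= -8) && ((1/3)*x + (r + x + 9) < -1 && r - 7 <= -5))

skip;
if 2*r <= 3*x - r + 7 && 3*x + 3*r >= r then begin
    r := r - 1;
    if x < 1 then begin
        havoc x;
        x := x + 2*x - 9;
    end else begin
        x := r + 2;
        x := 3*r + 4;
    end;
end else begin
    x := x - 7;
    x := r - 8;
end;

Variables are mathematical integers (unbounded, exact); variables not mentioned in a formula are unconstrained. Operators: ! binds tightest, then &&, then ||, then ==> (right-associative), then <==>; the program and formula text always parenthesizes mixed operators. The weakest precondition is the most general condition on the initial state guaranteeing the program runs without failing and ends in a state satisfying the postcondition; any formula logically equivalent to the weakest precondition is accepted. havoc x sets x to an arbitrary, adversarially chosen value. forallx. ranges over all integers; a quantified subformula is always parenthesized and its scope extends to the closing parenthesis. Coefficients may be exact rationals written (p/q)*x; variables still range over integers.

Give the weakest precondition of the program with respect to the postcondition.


Working backward. After the program, the postcondition 3*x + r - 7 < 3 && ((2*x + r - 4 >= 2 || (1/4)*r + (r + 3) <= -8) && ((1/3)*x + (r + x + 9) < -1 && r - 7 <= -5)) must hold; in canonical form it is r + 3*x < 10 && (r + 2*x >= 6 || (5/4)*r <= -11) && r + (4/3)*x < -10 && r <= 2.
Then branch requires (x < 1 ==> (forall x_1. (r + 9*x_1 < 38 && (r + 6*x_1 >= 25 || (5/4)*r <= -39/4) && r + 4*x_1 < 3 && r <= 3))) && ((!(x < 1)) ==> (10*r < 8 && (7*r >= 5 || (5/4)*r <= -39/4) && 5*r < -31/3 && r <= 3)); else branch requires 4*r < 34 && (3*r >= 22 || (5/4)*r <= -11) && (7/3)*r < 2/3 && r <= 2.
Before the if: ((3*r <= 3*x + 7 && 2*r + 3*x >= 0) ==> ((x < 1 ==> (forall x_1. (r + 9*x_1 < 38 && (r + 6*x_1 >= 25 || (5/4)*r <= -39/4) && r + 4*x_1 < 3 && r <= 3))) && ((!(x < 1)) ==> (10*r < 8 && (7*r >= 5 || (5/4)*r <= -39/4) && 5*r < -31/3 && r <= 3)))) && ((!(3*r <= 3*x + 7 && 2*r + 3*x >= 0)) ==> (4*r < 34 && (3*r >= 22 || (5/4)*r <= -11) && (7/3)*r < 2/3 && r <= 2))
Before skip: ((3*r <= 3*x + 7 && 2*r + 3*x >= 0) ==> ((x < 1 ==> (forall x_1. (r + 9*x_1 < 38 && (r + 6*x_1 >= 25 || (5/4)*r <= -39/4) && r + 4*x_1 < 3 && r <= 3))) && ((!(x < 1)) ==> (10*r < 8 && (7*r >= 5 || (5/4)*r <= -39/4) && 5*r < -31/3 && r <= 3)))) && ((!(3*r <= 3*x + 7 && 2*r + 3*x >= 0)) ==> (4*r < 34 && (3*r >= 22 || (5/4)*r <= -11) && (7/3)*r < 2/3 && r <= 2))
Answer: WP = ((3*r <= 3*x + 7 && 2*r + 3*x >= 0) ==> ((x < 1 ==> (forall x_1. (r + 9*x_1 < 38 && (r + 6*x_1 >= 25 || (5/4)*r <= -39/4) && r + 4*x_1 < 3 && r <= 3))) && ((!(x < 1)) ==> (10*r < 8 && (7*r >= 5 || (5/4)*r <= -39/4) && 5*r < -31/3 && r <= 3)))) && ((!(3*r <= 3*x + 7 && 2*r + 3*x >= 0)) ==> (4*r < 34 && (3*r >= 22 || (5/4)*r <= -11) && (7/3)*r < 2/3 && r <= 2))


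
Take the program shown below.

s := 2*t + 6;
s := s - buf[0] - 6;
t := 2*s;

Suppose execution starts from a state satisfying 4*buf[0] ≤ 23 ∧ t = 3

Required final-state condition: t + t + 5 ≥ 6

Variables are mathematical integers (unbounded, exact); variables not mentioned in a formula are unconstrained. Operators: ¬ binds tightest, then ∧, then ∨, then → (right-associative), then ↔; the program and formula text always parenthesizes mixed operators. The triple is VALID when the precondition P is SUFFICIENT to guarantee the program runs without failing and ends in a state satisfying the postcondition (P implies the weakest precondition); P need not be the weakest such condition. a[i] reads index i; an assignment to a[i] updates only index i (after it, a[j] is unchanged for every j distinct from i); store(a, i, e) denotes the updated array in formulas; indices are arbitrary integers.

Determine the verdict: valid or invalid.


Working backward. After the program, the postcondition t + t + 5 ≥ 6 must hold; in canonical form it is 2*t ≥ 1.
Before t := 2*s: 4*s ≥ 1
Before s := s - buf[0] - 6: 4*s ≥ 4*buf[0] + 25
Before s := 2*t + 6: 8*t ≥ 4*buf[0] + 1
The weakest precondition is 8*t ≥ 4*buf[0] + 1.
Check whether 4*buf[0] ≤ 23 ∧ t = 3 implies it.
Every state satisfying the precondition satisfies the weakest precondition: the implication holds.
Answer: valid


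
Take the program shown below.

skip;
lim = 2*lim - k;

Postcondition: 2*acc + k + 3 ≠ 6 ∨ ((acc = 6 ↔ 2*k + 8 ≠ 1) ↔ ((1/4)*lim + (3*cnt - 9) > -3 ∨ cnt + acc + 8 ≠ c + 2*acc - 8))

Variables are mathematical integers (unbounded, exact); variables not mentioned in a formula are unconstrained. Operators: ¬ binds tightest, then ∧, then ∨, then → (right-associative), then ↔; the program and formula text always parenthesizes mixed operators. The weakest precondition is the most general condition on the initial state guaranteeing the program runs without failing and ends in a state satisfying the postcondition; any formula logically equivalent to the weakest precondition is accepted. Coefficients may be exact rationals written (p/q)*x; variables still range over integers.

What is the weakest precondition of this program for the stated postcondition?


Working backward. After the program, the postcondition 2*acc + k + 3 ≠ 6 ∨ ((acc = 6 ↔ 2*k + 8 ≠ 1) ↔ ((1/4)*lim + (3*cnt - 9) > -3 ∨ cnt + acc + 8 ≠ c + 2*acc - 8)) must hold; in canonical form it is 2*acc + k ≠ 3 ∨ ((acc = 6 ↔ 2*k ≠ -7) ↔ (3*cnt + (1/4)*lim > 6 ∨ cnt ≠ acc + c - 16)).
Before lim := 2*lim - k: 2*acc + k ≠ 3 ∨ ((acc = 6 ↔ 2*k ≠ -7) ↔ (3*cnt + (1/2)*lim > (1/4)*k + 6 ∨ cnt ≠ acc + c - 16))
Before skip: 2*acc + k ≠ 3 ∨ ((acc = 6 ↔ 2*k ≠ -7) ↔ (3*cnt + (1/2)*lim > (1/4)*k + 6 ∨ cnt ≠ acc + c - 16))
Answer: WP = 2*acc + k ≠ 3 ∨ ((acc = 6 ↔ 2*k ≠ -7) ↔ (3*cnt + (1/2)*lim > (1/4)*k + 6 ∨ cnt ≠ acc + c - 16))


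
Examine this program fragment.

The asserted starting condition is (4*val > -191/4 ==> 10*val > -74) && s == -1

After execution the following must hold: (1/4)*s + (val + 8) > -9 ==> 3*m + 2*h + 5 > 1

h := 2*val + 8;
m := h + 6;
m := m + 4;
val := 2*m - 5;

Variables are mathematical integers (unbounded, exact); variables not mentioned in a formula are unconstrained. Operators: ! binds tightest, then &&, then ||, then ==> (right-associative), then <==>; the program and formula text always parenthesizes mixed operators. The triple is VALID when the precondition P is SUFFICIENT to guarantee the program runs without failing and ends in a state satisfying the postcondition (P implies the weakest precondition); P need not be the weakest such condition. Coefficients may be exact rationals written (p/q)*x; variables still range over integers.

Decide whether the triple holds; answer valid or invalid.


Working backward. After the program, the postcondition (1/4)*s + (val + 8) > -9 ==> 3*m + 2*h + 5 > 1 must hold; in canonical form it is (1/4)*s + val > -17 ==> 2*h + 3*m > -4.
Before val := 2*m - 5: 2*m + (1/4)*s > -12 ==> 2*h + 3*m > -4
Before m := m + 4: 2*m + (1/4)*s > -20 ==> 2*h + 3*m > -16
Before m := h + 6: 2*h + (1/4)*s > -32 ==> 5*h > -34
Before h := 2*val + 8: (1/4)*s + 4*val > -48 ==> 10*val > -74
The weakest precondition is (1/4)*s + 4*val > -48 ==> 10*val > -74.
Check whether (4*val > -191/4 ==> 10*val > -74) && s == -1 implies it.
Every state satisfying the precondition satisfies the weakest precondition: the implication holds.
Answer: valid


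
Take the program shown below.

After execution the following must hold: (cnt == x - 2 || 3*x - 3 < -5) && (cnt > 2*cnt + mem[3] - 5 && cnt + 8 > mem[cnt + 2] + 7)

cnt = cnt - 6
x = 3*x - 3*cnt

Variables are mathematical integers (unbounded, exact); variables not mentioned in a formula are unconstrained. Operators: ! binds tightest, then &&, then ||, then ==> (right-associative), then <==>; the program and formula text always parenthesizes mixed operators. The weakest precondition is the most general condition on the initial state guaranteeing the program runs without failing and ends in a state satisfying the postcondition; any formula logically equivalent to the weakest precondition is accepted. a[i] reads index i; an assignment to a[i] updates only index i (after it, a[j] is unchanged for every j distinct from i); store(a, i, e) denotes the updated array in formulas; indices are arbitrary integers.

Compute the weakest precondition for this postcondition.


Working backward. After the program, the postcondition (cnt == x - 2 || 3*x - 3 < -5) && (cnt > 2*cnt + mem[3] - 5 && cnt + 8 > mem[cnt + 2] + 7) must hold; in canonical form it is (cnt == x - 2 || 3*x < -2) && mem[3] + cnt < 5 && cnt > mem[cnt + 2] - 1.
Before x := 3*x - 3*cnt: (4*cnt == 3*x - 2 || 9*x < 9*cnt - 2) && mem[3] + cnt < 5 && cnt > mem[cnt + 2] - 1
Before cnt := cnt - 6: (4*cnt == 3*x + 22 || 9*x < 9*cnt - 56) && mem[3] + cnt < 11 && cnt > mem[cnt - 4] + 5
Answer: WP = (4*cnt == 3*x + 22 || 9*x < 9*cnt - 56) && mem[3] + cnt < 11 && cnt > mem[cnt - 4] + 5


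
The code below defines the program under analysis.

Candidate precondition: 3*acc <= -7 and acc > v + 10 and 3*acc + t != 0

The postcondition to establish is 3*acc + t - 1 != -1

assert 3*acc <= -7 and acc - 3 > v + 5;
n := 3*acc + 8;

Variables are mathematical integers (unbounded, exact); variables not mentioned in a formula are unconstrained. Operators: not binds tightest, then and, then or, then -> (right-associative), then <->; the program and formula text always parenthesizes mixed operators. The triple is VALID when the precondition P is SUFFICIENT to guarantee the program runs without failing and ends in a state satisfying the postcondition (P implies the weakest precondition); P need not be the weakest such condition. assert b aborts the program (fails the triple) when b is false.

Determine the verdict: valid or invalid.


Working backward. After the program, the postcondition 3*acc + t - 1 != -1 must hold; in canonical form it is 3*acc + t != 0.
Before n := 3*acc + 8: 3*acc + t != 0
Before assert 3*acc <= -7 and acc - 3 > v + 5: 3*acc <= -7 and acc > v + 8 and 3*acc + t != 0
The weakest precondition is 3*acc <= -7 and acc > v + 8 and 3*acc + t != 0.
Check whether 3*acc <= -7 and acc > v + 10 and 3*acc + t != 0 implies it.
Every state satisfying the precondition satisfies the weakest precondition: the implication holds.
Answer: valid


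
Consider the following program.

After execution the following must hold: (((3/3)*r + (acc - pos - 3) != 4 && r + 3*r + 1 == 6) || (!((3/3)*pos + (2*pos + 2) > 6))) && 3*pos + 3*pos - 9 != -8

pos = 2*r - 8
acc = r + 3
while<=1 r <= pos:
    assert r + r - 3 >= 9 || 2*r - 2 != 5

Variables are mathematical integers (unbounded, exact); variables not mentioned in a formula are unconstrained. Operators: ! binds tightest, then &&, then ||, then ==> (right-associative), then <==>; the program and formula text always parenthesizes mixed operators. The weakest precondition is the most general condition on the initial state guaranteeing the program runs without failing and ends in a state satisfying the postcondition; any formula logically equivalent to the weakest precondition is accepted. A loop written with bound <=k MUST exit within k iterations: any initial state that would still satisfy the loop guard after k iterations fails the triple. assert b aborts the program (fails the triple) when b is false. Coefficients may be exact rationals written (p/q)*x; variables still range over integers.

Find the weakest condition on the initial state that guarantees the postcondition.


Working backward. After the program, the postcondition (((3/3)*r + (acc - pos - 3) != 4 && r + 3*r + 1 == 6) || (!((3/3)*pos + (2*pos + 2) > 6))) && 3*pos + 3*pos - 9 != -8 must hold; in canonical form it is ((acc + r != pos + 7 && 4*r == 5) || (!(3*pos > 4))) && 6*pos != 1.
Before the loop (bound <=1), unroll the exhaustion recursion (WP_0 = exit-now case; WP_j = one more guarded iteration, up to j = 1):
  WP_0: (!(r <= pos)) && ((acc + r != pos + 7 && 4*r == 5) || (!(3*pos > 4))) && 6*pos != 1
  WP_1: (r <= pos ==> ((2*r >= 12 || 2*r != 7) && (!(r <= pos)) && ((acc + r != pos + 7 && 4*r == 5) || (!(3*pos > 4))) && 6*pos != 1)) && ((!(r <= pos)) ==> (((acc + r != pos + 7 && 4*r == 5) || (!(3*pos > 4))) && 6*pos != 1))
So before the loop: (r <= pos ==> ((2*r >= 12 || 2*r != 7) && (!(r <= pos)) && ((acc + r != pos + 7 && 4*r == 5) || (!(3*pos > 4))) && 6*pos != 1)) && ((!(r <= pos)) ==> (((acc + r != pos + 7 && 4*r == 5) || (!(3*pos > 4))) && 6*pos != 1))
Before acc := r + 3: (r <= pos ==> ((2*r >= 12 || 2*r != 7) && (!(r <= pos)) && ((2*r != pos + 4 && 4*r == 5) || (!(3*pos > 4))) && 6*pos != 1)) && ((!(r <= pos)) ==> (((2*r != pos + 4 && 4*r == 5) || (!(3*pos > 4))) && 6*pos != 1))
Before pos := 2*r - 8: (r >= 8 ==> ((2*r >= 12 || 2*r != 7) && (!(r >= 8)) && (4*r == 5 || (!(6*r > 28))) && 12*r != 49)) && ((!(r >= 8)) ==> ((4*r == 5 || (!(6*r > 28))) && 12*r != 49))
Answer: WP = (r >= 8 ==> ((2*r >= 12 || 2*r != 7) && (!(r >= 8)) && (4*r == 5 || (!(6*r > 28))) && 12*r != 49)) && ((!(r >= 8)) ==> ((4*r == 5 || (!(6*r > 28))) && 12*r != 49))


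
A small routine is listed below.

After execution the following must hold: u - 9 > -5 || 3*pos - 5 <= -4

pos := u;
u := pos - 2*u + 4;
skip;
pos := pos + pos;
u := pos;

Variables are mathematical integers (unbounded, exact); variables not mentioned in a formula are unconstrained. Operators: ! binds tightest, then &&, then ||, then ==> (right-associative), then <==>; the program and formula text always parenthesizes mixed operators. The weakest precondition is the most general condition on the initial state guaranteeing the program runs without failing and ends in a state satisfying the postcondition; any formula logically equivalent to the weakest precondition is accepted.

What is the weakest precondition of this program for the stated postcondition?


Working backward. After the program, the postcondition u - 9 > -5 || 3*pos - 5 <= -4 must hold; in canonical form it is u > 4 || 3*pos <= 1.
Before u := pos: pos > 4 || 3*pos <= 1
Before pos := pos + pos: 2*pos > 4 || 6*pos <= 1
Before skip: 2*pos > 4 || 6*pos <= 1
Before u := pos - 2*u + 4: 2*pos > 4 || 6*pos <= 1
Before pos := u: 2*u > 4 || 6*u <= 1
Answer: WP = 2*u > 4 || 6*u <= 1


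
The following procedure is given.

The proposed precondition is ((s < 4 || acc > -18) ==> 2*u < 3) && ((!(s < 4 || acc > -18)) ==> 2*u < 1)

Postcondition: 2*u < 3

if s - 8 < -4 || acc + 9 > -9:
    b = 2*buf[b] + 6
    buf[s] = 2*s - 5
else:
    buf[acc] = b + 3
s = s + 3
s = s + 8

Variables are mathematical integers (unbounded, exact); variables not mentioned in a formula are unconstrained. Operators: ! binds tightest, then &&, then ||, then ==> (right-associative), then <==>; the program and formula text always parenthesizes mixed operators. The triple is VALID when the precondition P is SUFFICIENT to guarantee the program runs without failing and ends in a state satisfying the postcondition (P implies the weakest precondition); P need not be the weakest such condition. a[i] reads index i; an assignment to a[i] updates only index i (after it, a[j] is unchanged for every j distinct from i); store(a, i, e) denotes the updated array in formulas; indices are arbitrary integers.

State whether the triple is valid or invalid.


Working backward. After the program, 2*u < 3 must hold.
Before s := s + 8: 2*u < 3
Before s := s + 3: 2*u < 3
Then branch requires 2*u < 3; else branch requires 2*u < 3.
Before the if: ((s < 4 || acc > -18) ==> 2*u < 3) && ((!(s < 4 || acc > -18)) ==> 2*u < 3)
The weakest precondition is ((s < 4 || acc > -18) ==> 2*u < 3) && ((!(s < 4 || acc > -18)) ==> 2*u < 3).
Check whether ((s < 4 || acc > -18) ==> 2*u < 3) && ((!(s < 4 || acc > -18)) ==> 2*u < 1) implies it.
Every state satisfying the precondition satisfies the weakest precondition: the implication holds.
Answer: valid


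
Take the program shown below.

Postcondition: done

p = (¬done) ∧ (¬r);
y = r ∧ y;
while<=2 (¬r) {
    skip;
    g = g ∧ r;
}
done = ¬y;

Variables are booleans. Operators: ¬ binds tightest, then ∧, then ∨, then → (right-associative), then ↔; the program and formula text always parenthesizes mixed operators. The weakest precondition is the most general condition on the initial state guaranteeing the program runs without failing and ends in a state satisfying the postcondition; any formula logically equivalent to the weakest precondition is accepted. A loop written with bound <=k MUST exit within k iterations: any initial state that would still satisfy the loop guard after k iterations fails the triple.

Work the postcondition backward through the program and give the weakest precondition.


Working backward. After the program, done must hold.
Before done := ¬y: ¬y
Before the loop (bound <=2), unroll the exhaustion recursion (WP_0 = exit-now case; WP_j = one more guarded iteration, up to j = 2):
  WP_0: r ∧ (¬y)
  WP_1: ((¬r) → (r ∧ (¬y))) ∧ (r → (¬y))
  WP_2: ((¬r) → (((¬r) → (r ∧ (¬y))) ∧ (r → (¬y)))) ∧ (r → (¬y))
So before the loop: ((¬r) → (((¬r) → (r ∧ (¬y))) ∧ (r → (¬y)))) ∧ (r → (¬y))
Before y := r ∧ y: ((¬r) → (((¬r) → (r ∧ (¬(r ∧ y)))) ∧ (r → (¬(r ∧ y))))) ∧ (r → (¬(r ∧ y)))
Before p := (¬done) ∧ (¬r): ((¬r) → (((¬r) → (r ∧ (¬(r ∧ y)))) ∧ (r → (¬(r ∧ y))))) ∧ (r → (¬(r ∧ y)))
Answer: WP = ((¬r) → (((¬r) → (r ∧ (¬(r ∧ y)))) ∧ (r → (¬(r ∧ y))))) ∧ (r → (¬(r ∧ y)))
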